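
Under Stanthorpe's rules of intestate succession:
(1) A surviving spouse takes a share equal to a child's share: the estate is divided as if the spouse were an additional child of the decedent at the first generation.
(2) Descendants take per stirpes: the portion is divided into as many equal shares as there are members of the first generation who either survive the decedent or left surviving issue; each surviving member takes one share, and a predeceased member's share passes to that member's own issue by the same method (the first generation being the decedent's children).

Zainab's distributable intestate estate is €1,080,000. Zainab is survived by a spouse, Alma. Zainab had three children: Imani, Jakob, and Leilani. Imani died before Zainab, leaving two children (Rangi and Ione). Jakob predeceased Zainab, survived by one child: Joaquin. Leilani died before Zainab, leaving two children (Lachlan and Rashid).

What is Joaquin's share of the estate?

The spouse counts as an additional share at the children's level, so there are 4 primary shares of €270,000. Alma takes one such share (€270,000).
The children's combined portion (€810,000) is divided into 3 shares of €270,000: Imani's €270,000 share passes to Imani's issue; Jakob's €270,000 share passes to Jakob's issue; Leilani's €270,000 share passes to Leilani's issue.
Imani's share (€270,000) is divided into 2 shares of €135,000: Rangi and Ione each take €135,000.
Jakob's share (€270,000) passes entirely to Joaquin.
Leilani's share (€270,000) is divided into 2 shares of €135,000: Lachlan and Rashid each take €135,000.

Joaquin receives €270,000.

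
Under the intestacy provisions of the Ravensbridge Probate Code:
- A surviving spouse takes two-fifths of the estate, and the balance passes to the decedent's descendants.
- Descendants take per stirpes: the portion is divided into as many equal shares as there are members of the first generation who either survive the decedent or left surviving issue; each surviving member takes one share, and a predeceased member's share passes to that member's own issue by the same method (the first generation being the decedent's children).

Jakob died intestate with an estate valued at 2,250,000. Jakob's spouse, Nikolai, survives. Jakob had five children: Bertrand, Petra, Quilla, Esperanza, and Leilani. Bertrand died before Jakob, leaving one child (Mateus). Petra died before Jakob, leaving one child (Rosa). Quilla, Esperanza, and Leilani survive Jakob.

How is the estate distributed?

Nikolai takes two-fifths of 2,250,000 = 900,000. The remaining 1,350,000 passes to the descendants.
The descendants' portion (1,350,000) is divided into 5 shares of 270,000: Quilla, Esperanza, and Leilani each take 270,000; Bertrand's 270,000 share passes to Bertrand's issue; Petra's 270,000 share passes to Petra's issue.
Bertrand's share (270,000) passes entirely to Mateus.
Petra's share (270,000) passes entirely to Rosa.

Nikolai: 900,000; Mateus: 270,000; Rosa: 270,000; Quilla: 270,000; Esperanza: 270,000; Leilani: 270,000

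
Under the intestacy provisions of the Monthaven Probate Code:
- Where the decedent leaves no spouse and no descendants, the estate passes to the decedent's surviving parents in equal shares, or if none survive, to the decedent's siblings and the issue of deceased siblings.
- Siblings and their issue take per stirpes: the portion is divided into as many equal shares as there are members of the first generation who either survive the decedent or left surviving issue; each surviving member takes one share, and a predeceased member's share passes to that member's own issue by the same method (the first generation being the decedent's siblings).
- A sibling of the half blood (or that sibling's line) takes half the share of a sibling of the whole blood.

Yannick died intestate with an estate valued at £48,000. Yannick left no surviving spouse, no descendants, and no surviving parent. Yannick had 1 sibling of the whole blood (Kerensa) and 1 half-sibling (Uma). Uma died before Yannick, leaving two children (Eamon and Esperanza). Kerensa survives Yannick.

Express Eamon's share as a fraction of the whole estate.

Eamon receives 1/6 of the estate.

The entire £48,000 passes to the siblings and their issue.
Counting each half-blood sibling's line as half a unit, there are 3/2 units in £48,000, so one unit is £32,000. Whole-blood lines (Kerensa) take £32,000 each; half-blood lines (Uma) take £16,000 each.
Uma's share (£16,000) is divided into 2 shares of £8,000: Eamon and Esperanza each take £8,000.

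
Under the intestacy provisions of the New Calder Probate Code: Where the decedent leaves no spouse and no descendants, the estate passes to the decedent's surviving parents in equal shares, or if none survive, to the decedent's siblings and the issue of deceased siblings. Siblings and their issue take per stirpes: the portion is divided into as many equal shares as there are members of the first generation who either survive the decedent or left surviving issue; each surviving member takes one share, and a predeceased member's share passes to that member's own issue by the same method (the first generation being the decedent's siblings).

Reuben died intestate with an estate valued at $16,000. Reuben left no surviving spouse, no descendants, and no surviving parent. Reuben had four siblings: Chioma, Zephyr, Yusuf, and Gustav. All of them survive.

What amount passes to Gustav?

The entire $16,000 passes to the siblings and their issue.
That amount ($16,000) is divided into 4 shares of $4,000: Chioma, Zephyr, Yusuf, and Gustav each take $4,000.

Gustav receives $4,000.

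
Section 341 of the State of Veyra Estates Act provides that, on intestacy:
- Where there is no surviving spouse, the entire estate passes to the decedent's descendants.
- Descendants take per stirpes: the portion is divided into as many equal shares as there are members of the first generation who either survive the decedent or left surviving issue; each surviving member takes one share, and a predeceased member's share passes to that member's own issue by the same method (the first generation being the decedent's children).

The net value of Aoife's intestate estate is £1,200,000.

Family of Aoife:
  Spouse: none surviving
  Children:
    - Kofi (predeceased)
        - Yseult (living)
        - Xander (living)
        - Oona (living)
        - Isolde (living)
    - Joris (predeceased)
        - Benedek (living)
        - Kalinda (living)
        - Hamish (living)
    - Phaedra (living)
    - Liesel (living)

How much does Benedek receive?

The entire £1,200,000 passes to the descendants.
That amount (£1,200,000) is divided into 4 shares of £300,000: Phaedra and Liesel each take £300,000; Kofi's £300,000 share passes to Kofi's issue; Joris's £300,000 share passes to Joris's issue.
Kofi's share (£300,000) is divided into 4 shares of £75,000: Yseult, Xander, Oona, and Isolde each take £75,000.
Joris's share (£300,000) is divided into 3 shares of £100,000: Benedek, Kalinda, and Hamish each take £100,000.

Benedek receives £100,000.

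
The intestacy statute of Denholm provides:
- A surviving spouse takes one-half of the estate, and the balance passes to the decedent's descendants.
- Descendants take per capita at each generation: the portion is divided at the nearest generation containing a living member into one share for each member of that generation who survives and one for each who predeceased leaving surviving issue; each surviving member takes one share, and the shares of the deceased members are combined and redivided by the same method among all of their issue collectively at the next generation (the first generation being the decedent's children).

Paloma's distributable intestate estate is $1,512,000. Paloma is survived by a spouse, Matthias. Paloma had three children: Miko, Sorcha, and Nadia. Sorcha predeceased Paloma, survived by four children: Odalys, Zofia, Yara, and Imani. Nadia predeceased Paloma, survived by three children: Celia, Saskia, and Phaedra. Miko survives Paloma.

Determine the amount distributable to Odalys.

Odalys receives $72,000.

Matthias takes one-half of $1,512,000 = $756,000. The remaining $756,000 passes to the descendants.
The descendants' portion ($756,000) is divided at the children's generation into 3 shares of $252,000. Miko takes $252,000. The 2 shares of the deceased (Sorcha and Nadia) are combined into a pool of $504,000.
That pool ($504,000) is divided at the grandchildren's generation equally among Odalys, Zofia, Yara, Imani, Celia, Saskia, and Phaedra: $72,000 each.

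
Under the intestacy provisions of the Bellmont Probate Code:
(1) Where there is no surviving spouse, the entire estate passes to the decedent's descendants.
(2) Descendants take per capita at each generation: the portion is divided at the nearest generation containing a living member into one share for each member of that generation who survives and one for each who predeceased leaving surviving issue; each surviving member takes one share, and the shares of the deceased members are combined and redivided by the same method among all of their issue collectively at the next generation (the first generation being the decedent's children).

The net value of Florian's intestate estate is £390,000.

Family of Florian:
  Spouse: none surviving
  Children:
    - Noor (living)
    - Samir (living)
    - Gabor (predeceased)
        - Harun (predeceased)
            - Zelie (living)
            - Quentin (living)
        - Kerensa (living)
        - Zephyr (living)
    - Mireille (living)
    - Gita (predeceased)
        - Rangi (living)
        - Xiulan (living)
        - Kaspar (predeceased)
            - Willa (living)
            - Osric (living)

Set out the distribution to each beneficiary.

Noor: £78,000; Samir: £78,000; Zelie: £13,000; Quentin: £13,000; Kerensa: £26,000; Zephyr: £26,000; Mireille: £78,000; Rangi: £26,000; Xiulan: £26,000; Willa: £13,000; Osric: £13,000

The entire £390,000 passes to the descendants.
That amount (£390,000) is divided at the children's generation into 5 shares of £78,000. Noor, Samir, and Mireille each take £78,000. The 2 shares of the deceased (Gabor and Gita) are combined into a pool of £156,000.
That pool (£156,000) is divided at the grandchildren's generation into 6 shares of £26,000. Kerensa, Zephyr, Rangi, and Xiulan each take £26,000. The 2 shares of the deceased (Harun and Kaspar) are combined into a pool of £52,000.
That pool (£52,000) is divided at the great-grandchildren's generation equally among Zelie, Quentin, Willa, and Osric: £13,000 each.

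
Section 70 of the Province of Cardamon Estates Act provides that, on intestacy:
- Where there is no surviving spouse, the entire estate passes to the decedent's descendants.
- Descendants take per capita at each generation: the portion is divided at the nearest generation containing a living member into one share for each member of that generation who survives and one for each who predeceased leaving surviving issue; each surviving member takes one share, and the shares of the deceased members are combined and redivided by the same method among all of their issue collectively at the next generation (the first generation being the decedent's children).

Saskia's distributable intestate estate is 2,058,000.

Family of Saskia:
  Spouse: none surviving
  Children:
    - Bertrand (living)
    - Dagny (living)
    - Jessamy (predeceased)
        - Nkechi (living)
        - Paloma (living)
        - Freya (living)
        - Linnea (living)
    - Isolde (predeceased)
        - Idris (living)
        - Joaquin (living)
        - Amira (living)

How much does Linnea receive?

The entire 2,058,000 passes to the descendants.
That amount (2,058,000) is divided at the children's generation into 4 shares of 514,500. Bertrand and Dagny each take 514,500. The 2 shares of the deceased (Jessamy and Isolde) are combined into a pool of 1,029,000.
That pool (1,029,000) is divided at the grandchildren's generation equally among Nkechi, Paloma, Freya, Linnea, Idris, Joaquin, and Amira: 147,000 each.

Linnea receives 147,000.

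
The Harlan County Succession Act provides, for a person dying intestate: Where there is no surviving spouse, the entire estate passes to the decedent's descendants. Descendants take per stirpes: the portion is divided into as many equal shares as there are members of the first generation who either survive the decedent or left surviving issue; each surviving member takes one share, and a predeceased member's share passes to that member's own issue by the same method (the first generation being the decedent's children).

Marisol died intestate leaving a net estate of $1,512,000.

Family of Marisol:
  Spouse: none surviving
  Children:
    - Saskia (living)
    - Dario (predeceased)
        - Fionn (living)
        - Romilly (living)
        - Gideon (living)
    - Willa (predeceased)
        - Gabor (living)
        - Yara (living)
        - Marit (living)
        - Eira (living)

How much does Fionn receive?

Fionn receives $168,000.

The entire $1,512,000 passes to the descendants.
That amount ($1,512,000) is divided into 3 shares of $504,000: Saskia takes $504,000; Dario's $504,000 share passes to Dario's issue; Willa's $504,000 share passes to Willa's issue.
Dario's share ($504,000) is divided into 3 shares of $168,000: Fionn, Romilly, and Gideon each take $168,000.
Willa's share ($504,000) is divided into 4 shares of $126,000: Gabor, Yara, Marit, and Eira each take $126,000.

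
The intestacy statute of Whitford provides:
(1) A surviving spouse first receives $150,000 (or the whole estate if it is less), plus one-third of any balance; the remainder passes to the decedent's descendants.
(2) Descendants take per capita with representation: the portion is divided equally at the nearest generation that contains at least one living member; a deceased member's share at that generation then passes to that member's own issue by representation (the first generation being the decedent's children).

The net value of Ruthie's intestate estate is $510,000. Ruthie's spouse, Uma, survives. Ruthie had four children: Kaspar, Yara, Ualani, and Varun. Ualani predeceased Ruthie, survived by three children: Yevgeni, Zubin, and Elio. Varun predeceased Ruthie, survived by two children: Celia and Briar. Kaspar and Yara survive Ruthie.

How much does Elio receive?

Elio receives $20,000.

Uma first takes $150,000, leaving a balance of $360,000. Uma then takes one-third of the balance ($120,000), for a total of $270,000. The remaining $240,000 passes to the descendants.
The descendants' portion ($240,000) is divided into 4 shares of $60,000: Kaspar and Yara each take $60,000; Ualani's $60,000 share passes to Ualani's issue; Varun's $60,000 share passes to Varun's issue.
Ualani's share ($60,000) is divided into 3 shares of $20,000: Yevgeni, Zubin, and Elio each take $20,000.
Varun's share ($60,000) is divided into 2 shares of $30,000: Celia and Briar each take $30,000.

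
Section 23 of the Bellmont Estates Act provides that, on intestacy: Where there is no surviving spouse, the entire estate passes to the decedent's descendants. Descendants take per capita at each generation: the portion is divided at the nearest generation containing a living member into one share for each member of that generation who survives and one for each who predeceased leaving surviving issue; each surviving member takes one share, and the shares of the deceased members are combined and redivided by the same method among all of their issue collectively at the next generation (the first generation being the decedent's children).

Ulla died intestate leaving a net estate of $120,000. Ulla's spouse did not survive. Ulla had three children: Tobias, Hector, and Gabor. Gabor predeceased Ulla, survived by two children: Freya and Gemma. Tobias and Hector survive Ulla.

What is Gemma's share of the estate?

Gemma receives $20,000.

The entire $120,000 passes to the descendants.
That amount ($120,000) is divided at the children's generation into 3 shares of $40,000. Tobias and Hector each take $40,000. The remaining share for the deceased Gabor ($40,000) is carried to the next generation.
That pool ($40,000) is divided at the grandchildren's generation equally among Freya and Gemma: $20,000 each.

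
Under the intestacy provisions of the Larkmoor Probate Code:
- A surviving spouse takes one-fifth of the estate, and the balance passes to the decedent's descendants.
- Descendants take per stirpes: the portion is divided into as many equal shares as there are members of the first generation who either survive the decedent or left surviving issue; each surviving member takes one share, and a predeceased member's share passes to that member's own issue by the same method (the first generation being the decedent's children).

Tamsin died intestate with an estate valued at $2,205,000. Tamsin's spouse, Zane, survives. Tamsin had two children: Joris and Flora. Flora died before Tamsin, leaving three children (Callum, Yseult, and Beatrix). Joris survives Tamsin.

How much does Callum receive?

Zane takes one-fifth of $2,205,000 = $441,000. The remaining $1,764,000 passes to the descendants.
The descendants' portion ($1,764,000) is divided into 2 shares of $882,000: Joris takes $882,000; Flora's $882,000 share passes to Flora's issue.
Flora's share ($882,000) is divided into 3 shares of $294,000: Callum, Yseult, and Beatrix each take $294,000.

Callum receives $294,000.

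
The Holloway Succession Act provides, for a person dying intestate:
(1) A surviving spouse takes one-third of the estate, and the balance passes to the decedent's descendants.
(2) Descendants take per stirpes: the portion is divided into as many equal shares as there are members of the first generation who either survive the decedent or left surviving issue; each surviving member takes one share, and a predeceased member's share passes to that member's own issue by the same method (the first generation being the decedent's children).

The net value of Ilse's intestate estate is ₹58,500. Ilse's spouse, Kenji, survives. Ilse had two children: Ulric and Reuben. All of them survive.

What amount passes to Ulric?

Ulric receives ₹19,500.

Kenji takes one-third of ₹58,500 = ₹19,500. The remaining ₹39,000 passes to the descendants.
The descendants' portion (₹39,000) is divided into 2 shares of ₹19,500: Ulric and Reuben each take ₹19,500.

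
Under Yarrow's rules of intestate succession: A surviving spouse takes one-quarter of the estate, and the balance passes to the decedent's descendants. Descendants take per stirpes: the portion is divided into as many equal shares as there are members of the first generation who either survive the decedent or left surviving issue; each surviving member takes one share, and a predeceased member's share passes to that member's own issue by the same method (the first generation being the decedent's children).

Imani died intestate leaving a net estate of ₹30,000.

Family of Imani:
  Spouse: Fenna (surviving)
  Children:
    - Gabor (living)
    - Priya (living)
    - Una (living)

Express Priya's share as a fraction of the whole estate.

Priya receives 1/4 of the estate.

Fenna takes one-quarter of ₹30,000 = ₹7,500. The remaining ₹22,500 passes to the descendants.
The descendants' portion (₹22,500) is divided into 3 shares of ₹7,500: Gabor, Priya, and Una each take ₹7,500.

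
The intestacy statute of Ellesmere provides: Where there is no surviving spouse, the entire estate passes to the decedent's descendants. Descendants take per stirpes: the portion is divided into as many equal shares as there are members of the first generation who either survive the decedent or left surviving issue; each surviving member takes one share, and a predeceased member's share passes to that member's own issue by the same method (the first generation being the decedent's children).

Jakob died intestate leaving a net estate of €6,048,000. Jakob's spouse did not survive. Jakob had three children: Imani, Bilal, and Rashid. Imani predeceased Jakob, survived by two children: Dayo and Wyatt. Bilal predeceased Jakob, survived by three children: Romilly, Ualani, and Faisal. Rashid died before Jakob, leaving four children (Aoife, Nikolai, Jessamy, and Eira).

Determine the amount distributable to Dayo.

The entire €6,048,000 passes to the descendants.
That amount (€6,048,000) is divided into 3 shares of €2,016,000: Imani's €2,016,000 share passes to Imani's issue; Bilal's €2,016,000 share passes to Bilal's issue; Rashid's €2,016,000 share passes to Rashid's issue.
Imani's share (€2,016,000) is divided into 2 shares of €1,008,000: Dayo and Wyatt each take €1,008,000.
Bilal's share (€2,016,000) is divided into 3 shares of €672,000: Romilly, Ualani, and Faisal each take €672,000.
Rashid's share (€2,016,000) is divided into 4 shares of €504,000: Aoife, Nikolai, Jessamy, and Eira each take €504,000.

Dayo receives €1,008,000.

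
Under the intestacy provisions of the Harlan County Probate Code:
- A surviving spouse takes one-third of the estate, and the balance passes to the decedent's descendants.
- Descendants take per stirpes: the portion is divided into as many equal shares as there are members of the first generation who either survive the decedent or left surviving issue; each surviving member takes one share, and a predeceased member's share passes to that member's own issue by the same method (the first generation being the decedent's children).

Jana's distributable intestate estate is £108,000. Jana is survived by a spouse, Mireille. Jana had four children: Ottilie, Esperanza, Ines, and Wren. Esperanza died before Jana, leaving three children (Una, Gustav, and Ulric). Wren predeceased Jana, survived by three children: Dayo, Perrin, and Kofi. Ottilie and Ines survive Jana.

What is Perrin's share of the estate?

Perrin receives £6,000.

Mireille takes one-third of £108,000 = £36,000. The remaining £72,000 passes to the descendants.
The descendants' portion (£72,000) is divided into 4 shares of £18,000: Ottilie and Ines each take £18,000; Esperanza's £18,000 share passes to Esperanza's issue; Wren's £18,000 share passes to Wren's issue.
Esperanza's share (£18,000) is divided into 3 shares of £6,000: Una, Gustav, and Ulric each take £6,000.
Wren's share (£18,000) is divided into 3 shares of £6,000: Dayo, Perrin, and Kofi each take £6,000.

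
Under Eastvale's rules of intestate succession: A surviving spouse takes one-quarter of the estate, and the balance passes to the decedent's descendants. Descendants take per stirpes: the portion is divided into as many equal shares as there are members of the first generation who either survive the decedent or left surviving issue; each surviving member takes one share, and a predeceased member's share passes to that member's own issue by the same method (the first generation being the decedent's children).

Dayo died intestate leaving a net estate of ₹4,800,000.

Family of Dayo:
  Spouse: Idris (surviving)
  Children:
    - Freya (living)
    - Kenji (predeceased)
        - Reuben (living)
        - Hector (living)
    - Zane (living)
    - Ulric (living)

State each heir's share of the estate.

Idris: ₹1,200,000; Freya: ₹900,000; Reuben: ₹450,000; Hector: ₹450,000; Zane: ₹900,000; Ulric: ₹900,000

Idris takes one-quarter of ₹4,800,000 = ₹1,200,000. The remaining ₹3,600,000 passes to the descendants.
The descendants' portion (₹3,600,000) is divided into 4 shares of ₹900,000: Freya, Zane, and Ulric each take ₹900,000; Kenji's ₹900,000 share passes to Kenji's issue.
Kenji's share (₹900,000) is divided into 2 shares of ₹450,000: Reuben and Hector each take ₹450,000.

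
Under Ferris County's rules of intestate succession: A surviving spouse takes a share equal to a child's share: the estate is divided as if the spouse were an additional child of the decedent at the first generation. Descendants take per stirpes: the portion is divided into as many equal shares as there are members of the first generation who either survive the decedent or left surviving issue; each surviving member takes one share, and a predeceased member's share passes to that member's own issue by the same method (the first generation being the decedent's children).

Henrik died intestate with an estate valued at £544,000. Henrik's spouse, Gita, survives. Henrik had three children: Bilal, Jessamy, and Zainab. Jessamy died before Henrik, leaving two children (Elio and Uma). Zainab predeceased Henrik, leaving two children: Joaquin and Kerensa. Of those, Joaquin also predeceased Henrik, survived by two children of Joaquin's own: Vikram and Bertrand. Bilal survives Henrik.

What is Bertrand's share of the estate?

Bertrand receives £34,000.

The spouse counts as an additional share at the children's level, so there are 4 primary shares of £136,000. Gita takes one such share (£136,000).
The children's combined portion (£408,000) is divided into 3 shares of £136,000: Bilal takes £136,000; Jessamy's £136,000 share passes to Jessamy's issue; Zainab's £136,000 share passes to Zainab's issue.
Jessamy's share (£136,000) is divided into 2 shares of £68,000: Elio and Uma each take £68,000.
Zainab's share (£136,000) is divided into 2 shares of £68,000: Kerensa takes £68,000; Joaquin's £68,000 share passes to Joaquin's issue.
Joaquin's share (£68,000) is divided into 2 shares of £34,000: Vikram and Bertrand each take £34,000.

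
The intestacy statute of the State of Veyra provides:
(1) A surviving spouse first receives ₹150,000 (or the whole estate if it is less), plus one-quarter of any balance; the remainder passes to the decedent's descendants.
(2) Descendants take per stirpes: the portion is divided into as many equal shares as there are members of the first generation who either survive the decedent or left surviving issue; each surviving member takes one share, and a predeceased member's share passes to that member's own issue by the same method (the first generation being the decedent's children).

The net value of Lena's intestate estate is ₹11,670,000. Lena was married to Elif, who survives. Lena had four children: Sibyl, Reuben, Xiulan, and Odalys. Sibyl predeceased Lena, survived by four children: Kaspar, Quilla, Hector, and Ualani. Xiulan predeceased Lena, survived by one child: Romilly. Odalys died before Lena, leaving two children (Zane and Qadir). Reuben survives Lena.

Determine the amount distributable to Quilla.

Quilla receives ₹540,000.

Elif first takes ₹150,000, leaving a balance of ₹11,520,000. Elif then takes one-quarter of the balance (₹2,880,000), for a total of ₹3,030,000. The remaining ₹8,640,000 passes to the descendants.
The descendants' portion (₹8,640,000) is divided into 4 shares of ₹2,160,000: Reuben takes ₹2,160,000; Sibyl's ₹2,160,000 share passes to Sibyl's issue; Xiulan's ₹2,160,000 share passes to Xiulan's issue; Odalys's ₹2,160,000 share passes to Odalys's issue.
Sibyl's share (₹2,160,000) is divided into 4 shares of ₹540,000: Kaspar, Quilla, Hector, and Ualani each take ₹540,000.
Xiulan's share (₹2,160,000) passes entirely to Romilly.
Odalys's share (₹2,160,000) is divided into 2 shares of ₹1,080,000: Zane and Qadir each take ₹1,080,000.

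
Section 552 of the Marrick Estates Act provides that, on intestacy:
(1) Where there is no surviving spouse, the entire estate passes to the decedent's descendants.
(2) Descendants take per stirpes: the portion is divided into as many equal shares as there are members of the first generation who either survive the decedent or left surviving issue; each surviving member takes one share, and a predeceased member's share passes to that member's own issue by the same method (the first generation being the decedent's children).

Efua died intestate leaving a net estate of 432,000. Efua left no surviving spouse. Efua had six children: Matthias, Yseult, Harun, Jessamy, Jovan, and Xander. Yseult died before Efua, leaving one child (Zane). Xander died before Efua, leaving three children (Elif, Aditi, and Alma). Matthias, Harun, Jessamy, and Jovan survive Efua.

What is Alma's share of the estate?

Alma receives 24,000.

The entire 432,000 passes to the descendants.
That amount (432,000) is divided into 6 shares of 72,000: Matthias, Harun, Jessamy, and Jovan each take 72,000; Yseult's 72,000 share passes to Yseult's issue; Xander's 72,000 share passes to Xander's issue.
Yseult's share (72,000) passes entirely to Zane.
Xander's share (72,000) is divided into 3 shares of 24,000: Elif, Aditi, and Alma each take 24,000.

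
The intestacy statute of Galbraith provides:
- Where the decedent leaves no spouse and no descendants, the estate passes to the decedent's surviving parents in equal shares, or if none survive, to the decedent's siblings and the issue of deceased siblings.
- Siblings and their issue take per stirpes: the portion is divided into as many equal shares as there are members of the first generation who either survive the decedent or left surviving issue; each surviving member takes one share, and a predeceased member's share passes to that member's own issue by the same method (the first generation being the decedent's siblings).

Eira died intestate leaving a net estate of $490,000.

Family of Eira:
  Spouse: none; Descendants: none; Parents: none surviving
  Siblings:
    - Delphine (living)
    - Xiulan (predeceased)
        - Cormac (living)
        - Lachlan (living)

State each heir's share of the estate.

Delphine: $245,000; Cormac: $122,500; Lachlan: $122,500

The entire $490,000 passes to the siblings and their issue.
That amount ($490,000) is divided into 2 shares of $245,000: Delphine takes $245,000; Xiulan's $245,000 share passes to Xiulan's issue.
Xiulan's share ($245,000) is divided into 2 shares of $122,500: Cormac and Lachlan each take $122,500.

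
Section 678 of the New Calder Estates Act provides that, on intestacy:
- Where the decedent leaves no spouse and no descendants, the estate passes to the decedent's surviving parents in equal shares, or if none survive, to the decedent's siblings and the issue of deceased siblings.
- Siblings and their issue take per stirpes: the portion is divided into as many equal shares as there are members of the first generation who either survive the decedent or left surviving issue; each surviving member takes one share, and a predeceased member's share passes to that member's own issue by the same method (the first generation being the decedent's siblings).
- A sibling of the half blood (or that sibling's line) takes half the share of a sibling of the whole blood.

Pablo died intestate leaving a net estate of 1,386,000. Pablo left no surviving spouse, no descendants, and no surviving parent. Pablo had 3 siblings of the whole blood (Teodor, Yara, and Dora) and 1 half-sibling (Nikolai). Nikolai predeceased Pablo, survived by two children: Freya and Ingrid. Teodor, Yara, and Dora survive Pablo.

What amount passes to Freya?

The entire 1,386,000 passes to the siblings and their issue.
Counting each half-blood sibling's line as half a unit, there are 7/2 units in 1,386,000, so one unit is 396,000. Whole-blood lines (Teodor, Yara, and Dora) take 396,000 each; half-blood lines (Nikolai) take 198,000 each.
Nikolai's share (198,000) is divided into 2 shares of 99,000: Freya and Ingrid each take 99,000.

Freya receives 99,000.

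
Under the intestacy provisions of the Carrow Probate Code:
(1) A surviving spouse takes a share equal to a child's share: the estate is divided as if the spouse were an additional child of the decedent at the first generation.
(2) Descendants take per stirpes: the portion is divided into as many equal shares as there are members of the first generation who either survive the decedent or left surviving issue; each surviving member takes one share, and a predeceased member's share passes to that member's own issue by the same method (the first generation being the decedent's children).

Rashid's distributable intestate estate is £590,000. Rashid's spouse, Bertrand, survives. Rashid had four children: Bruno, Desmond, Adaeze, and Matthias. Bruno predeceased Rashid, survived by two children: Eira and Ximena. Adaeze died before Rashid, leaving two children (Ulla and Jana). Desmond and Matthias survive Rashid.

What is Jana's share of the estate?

The spouse counts as an additional share at the children's level, so there are 5 primary shares of £118,000. Bertrand takes one such share (£118,000).
The children's combined portion (£472,000) is divided into 4 shares of £118,000: Desmond and Matthias each take £118,000; Bruno's £118,000 share passes to Bruno's issue; Adaeze's £118,000 share passes to Adaeze's issue.
Bruno's share (£118,000) is divided into 2 shares of £59,000: Eira and Ximena each take £59,000.
Adaeze's share (£118,000) is divided into 2 shares of £59,000: Ulla and Jana each take £59,000.

Jana receives £59,000.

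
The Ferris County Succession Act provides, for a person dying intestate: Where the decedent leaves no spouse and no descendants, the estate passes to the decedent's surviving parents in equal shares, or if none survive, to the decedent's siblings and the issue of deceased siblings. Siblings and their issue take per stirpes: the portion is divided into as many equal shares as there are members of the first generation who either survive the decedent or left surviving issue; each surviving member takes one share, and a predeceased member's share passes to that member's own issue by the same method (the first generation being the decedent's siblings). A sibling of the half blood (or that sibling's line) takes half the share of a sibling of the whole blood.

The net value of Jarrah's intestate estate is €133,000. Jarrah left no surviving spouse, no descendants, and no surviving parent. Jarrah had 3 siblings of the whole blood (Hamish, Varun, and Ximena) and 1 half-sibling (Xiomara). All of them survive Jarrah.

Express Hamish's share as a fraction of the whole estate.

The entire €133,000 passes to the siblings and their issue.
Counting each half-blood sibling's line as half a unit, there are 7/2 units in €133,000, so one unit is €38,000. Whole-blood lines (Hamish, Varun, and Ximena) take €38,000 each; half-blood lines (Xiomara) take €19,000 each.

Hamish receives 2/7 of the estate.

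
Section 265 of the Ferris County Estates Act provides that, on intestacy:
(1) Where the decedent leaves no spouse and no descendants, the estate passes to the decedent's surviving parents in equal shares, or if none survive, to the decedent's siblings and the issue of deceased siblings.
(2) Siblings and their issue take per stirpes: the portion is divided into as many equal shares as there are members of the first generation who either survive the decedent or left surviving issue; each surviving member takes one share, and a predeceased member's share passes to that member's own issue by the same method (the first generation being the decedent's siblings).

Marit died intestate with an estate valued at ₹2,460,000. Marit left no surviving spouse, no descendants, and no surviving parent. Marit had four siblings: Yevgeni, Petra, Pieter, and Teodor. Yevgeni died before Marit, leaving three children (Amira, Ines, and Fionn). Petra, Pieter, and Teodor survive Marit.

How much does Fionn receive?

Fionn receives ₹205,000.

The entire ₹2,460,000 passes to the siblings and their issue.
That amount (₹2,460,000) is divided into 4 shares of ₹615,000: Petra, Pieter, and Teodor each take ₹615,000; Yevgeni's ₹615,000 share passes to Yevgeni's issue.
Yevgeni's share (₹615,000) is divided into 3 shares of ₹205,000: Amira, Ines, and Fionn each take ₹205,000.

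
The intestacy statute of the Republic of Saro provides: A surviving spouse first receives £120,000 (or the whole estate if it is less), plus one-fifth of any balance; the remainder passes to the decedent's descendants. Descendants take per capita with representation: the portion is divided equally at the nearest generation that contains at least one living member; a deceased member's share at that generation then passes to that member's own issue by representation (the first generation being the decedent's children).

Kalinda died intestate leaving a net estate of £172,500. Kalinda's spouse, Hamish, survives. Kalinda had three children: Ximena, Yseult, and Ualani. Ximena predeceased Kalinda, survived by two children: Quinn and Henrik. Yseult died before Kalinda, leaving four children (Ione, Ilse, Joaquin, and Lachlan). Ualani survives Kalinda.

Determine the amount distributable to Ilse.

Ilse receives £3,500.

Hamish first takes £120,000, leaving a balance of £52,500. Hamish then takes one-fifth of the balance (£10,500), for a total of £130,500. The remaining £42,000 passes to the descendants.
The descendants' portion (£42,000) is divided into 3 shares of £14,000: Ualani takes £14,000; Ximena's £14,000 share passes to Ximena's issue; Yseult's £14,000 share passes to Yseult's issue.
Ximena's share (£14,000) is divided into 2 shares of £7,000: Quinn and Henrik each take £7,000.
Yseult's share (£14,000) is divided into 4 shares of £3,500: Ione, Ilse, Joaquin, and Lachlan each take £3,500.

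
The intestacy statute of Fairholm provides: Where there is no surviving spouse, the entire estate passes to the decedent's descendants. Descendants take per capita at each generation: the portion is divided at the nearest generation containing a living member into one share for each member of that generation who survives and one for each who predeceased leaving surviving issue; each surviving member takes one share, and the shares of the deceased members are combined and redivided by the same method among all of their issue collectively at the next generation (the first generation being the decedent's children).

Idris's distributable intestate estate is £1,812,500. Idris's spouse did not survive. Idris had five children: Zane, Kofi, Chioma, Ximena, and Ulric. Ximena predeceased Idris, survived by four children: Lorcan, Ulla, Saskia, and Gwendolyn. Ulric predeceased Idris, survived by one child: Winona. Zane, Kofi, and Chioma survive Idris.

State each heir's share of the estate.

The entire £1,812,500 passes to the descendants.
That amount (£1,812,500) is divided at the children's generation into 5 shares of £362,500. Zane, Kofi, and Chioma each take £362,500. The 2 shares of the deceased (Ximena and Ulric) are combined into a pool of £725,000.
That pool (£725,000) is divided at the grandchildren's generation equally among Lorcan, Ulla, Saskia, Gwendolyn, and Winona: £145,000 each.

Zane: £362,500; Kofi: £362,500; Chioma: £362,500; Lorcan: £145,000; Ulla: £145,000; Saskia: £145,000; Gwendolyn: £145,000; Winona: £145,000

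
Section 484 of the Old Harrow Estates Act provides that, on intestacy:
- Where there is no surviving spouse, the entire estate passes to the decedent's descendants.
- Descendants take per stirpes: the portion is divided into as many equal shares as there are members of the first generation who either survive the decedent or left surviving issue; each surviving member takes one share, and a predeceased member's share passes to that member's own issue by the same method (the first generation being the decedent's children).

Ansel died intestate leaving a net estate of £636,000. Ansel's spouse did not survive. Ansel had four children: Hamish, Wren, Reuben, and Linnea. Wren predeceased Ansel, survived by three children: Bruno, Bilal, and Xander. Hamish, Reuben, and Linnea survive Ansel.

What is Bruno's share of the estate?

The entire £636,000 passes to the descendants.
That amount (£636,000) is divided into 4 shares of £159,000: Hamish, Reuben, and Linnea each take £159,000; Wren's £159,000 share passes to Wren's issue.
Wren's share (£159,000) is divided into 3 shares of £53,000: Bruno, Bilal, and Xander each take £53,000.

Bruno receives £53,000.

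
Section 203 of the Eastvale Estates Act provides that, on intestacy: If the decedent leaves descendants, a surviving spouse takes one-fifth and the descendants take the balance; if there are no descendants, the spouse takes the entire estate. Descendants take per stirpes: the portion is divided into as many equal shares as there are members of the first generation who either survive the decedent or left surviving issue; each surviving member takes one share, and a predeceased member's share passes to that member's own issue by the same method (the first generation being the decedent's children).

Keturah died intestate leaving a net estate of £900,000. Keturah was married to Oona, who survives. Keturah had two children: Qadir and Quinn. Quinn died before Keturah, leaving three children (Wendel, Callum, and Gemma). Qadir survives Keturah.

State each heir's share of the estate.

Oona: £180,000; Qadir: £360,000; Wendel: £120,000; Callum: £120,000; Gemma: £120,000

Oona takes one-fifth of £900,000 = £180,000. The remaining £720,000 passes to the descendants.
The descendants' portion (£720,000) is divided into 2 shares of £360,000: Qadir takes £360,000; Quinn's £360,000 share passes to Quinn's issue.
Quinn's share (£360,000) is divided into 3 shares of £120,000: Wendel, Callum, and Gemma each take £120,000.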